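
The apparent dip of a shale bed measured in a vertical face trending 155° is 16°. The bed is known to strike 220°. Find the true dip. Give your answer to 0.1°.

17.6°

The section is 65° from the strike.
tan δ = tan α / sin β = tan 16° / sin 65° = 0.2867 / 0.9063 = 0.3164
δ = arctan(0.3164) = 17.56°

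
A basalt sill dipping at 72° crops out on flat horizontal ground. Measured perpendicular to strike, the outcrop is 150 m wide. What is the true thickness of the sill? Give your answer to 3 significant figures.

143 m

True thickness t = w · sin(dip) = 150 × sin 72°
t = 150 × 0.9511 = 142.658 m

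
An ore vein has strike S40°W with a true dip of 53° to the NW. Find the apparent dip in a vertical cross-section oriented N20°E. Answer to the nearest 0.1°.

24.4°

The strike is S40°W and the section trends N20°E; the acute angle between them is β = 20°.
tan(apparent dip) = tan 53° · sin 20° = 0.4539
apparent dip = arctan 0.4539 = 24.41°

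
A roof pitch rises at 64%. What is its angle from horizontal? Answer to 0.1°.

32.6°

tan θ = 64/100 = 0.6400
θ = arctan(0.6400) = 32.62°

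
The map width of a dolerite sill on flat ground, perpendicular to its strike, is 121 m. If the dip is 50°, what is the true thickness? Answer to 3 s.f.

True thickness t = w · sin(dip) = 121 × sin 50°
t = 121 × 0.7660 = 92.691 m

92.7 m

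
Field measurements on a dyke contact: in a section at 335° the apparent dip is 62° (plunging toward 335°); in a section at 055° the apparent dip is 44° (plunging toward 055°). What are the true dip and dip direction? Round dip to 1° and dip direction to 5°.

true dip 63°, dip direction 355°

The two traces are lines in the plane: v₁ = (sin 335°·cos 62°, cos 335°·cos 62°, −sin 62°), v₂ = (sin 55°·cos 44°, cos 55°·cos 44°, −sin 44°).
The plane normal is n = v₁ × v₂ ∝ (-0.069, 0.658, 0.333).
True dip = arccos(n_z / |n|) = arccos(0.4491) = 63.3°.
The horizontal component of n points toward azimuth atan2(n_x, n_y) = 354°, the dip direction.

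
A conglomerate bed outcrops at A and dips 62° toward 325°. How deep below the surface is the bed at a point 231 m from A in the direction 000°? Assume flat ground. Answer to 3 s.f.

356 m

The hole lies 35° from the dip direction, so the down-dip offset is 231 × cos 35° = 189.22 m.
Depth = down-dip offset × tan(dip) = 189.22 × tan 62° = 189.22 × 1.8807
Depth = 355.88 m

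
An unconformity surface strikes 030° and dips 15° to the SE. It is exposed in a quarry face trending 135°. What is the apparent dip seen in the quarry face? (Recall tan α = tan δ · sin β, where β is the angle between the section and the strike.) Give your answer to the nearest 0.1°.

14.5°

Angle between strike (030°) and section (135°): β = 75°.
tan(apparent dip) = tan 15° · sin 75° = 0.2588
α = arctan(0.2588) = 14.51°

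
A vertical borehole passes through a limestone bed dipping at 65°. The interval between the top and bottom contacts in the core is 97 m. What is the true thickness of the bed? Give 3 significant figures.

True thickness t = h · cos(dip) = 97 × cos 65°
t = 97 × 0.4226 = 40.994 m

41.0 m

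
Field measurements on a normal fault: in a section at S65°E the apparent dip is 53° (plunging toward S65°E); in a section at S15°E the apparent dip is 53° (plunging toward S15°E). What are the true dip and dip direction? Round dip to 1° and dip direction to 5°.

true dip 56°, dip direction 140°

Each apparent-dip line lies in the plane. As unit vectors (x east, y north, z up), v₁ plunges 53°→S65°E and v₂ plunges 53°→S15°E.
Cross product v₁ × v₂ gives the pole to the plane: n ∝ (0.261, -0.311, 0.277).
Dip δ = arctan(|n_h|/n_z) = arctan(0.406/0.277) = 55.7°.
Dip direction = atan2(0.261, -0.311) = 140° (azimuth of n's horizontal projection).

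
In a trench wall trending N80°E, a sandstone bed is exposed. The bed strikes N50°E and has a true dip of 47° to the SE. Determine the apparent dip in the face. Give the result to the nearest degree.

The strike is N50°E and the section trends N80°E; the acute angle between them is β = 30°.
tan α = tan 47° × sin 30° = 1.0724 × 0.5000 = 0.5362
α = arctan(0.5362) = 28.20°

28°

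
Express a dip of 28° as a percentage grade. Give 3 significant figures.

grade % = 100 × tan 28° = 100 × 0.5317

53.2%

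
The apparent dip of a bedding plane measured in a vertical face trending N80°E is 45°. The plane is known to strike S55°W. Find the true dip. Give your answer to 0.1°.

The section is 25° from the strike.
tan(true dip) = tan 45° / sin 25° = 2.3662
δ = arctan(2.3662) = 67.09°

67.1°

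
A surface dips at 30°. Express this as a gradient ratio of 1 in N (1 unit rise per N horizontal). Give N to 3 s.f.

1 : N means tan θ = 1/N, so N = 1/tan 30° = 1/0.5774

1 in 1.73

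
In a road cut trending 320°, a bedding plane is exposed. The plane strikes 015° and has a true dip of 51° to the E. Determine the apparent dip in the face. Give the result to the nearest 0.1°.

Angle between strike (015°) and section (320°): β = 55°.
tan(apparent dip) = tan 51° · sin 55° = 1.0116
α = arctan(1.0116) = 45.33°

45.3°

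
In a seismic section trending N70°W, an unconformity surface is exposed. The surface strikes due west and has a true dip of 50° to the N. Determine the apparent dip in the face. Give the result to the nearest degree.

22°

Angle between strike (due west) and section (N70°W): β = 20°.
tan(apparent dip) = tan 50° · sin 20° = 0.4076
α = arctan(0.4076) = 22.18°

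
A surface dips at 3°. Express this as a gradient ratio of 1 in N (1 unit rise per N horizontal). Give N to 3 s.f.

1 : N means tan θ = 1/N, so N = 1/tan 3° = 1/0.0524

1 in 19.1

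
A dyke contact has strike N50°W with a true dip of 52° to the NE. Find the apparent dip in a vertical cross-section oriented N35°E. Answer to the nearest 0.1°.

51.9°

Angle between strike (N50°W) and section (N35°E): β = 85°.
tan α = tan 52° × sin 85° = 1.2799 × 0.9962 = 1.2751
α = arctan(1.2751) = 51.89°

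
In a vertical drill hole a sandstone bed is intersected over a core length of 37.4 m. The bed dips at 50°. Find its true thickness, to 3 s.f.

24.0 m

True thickness t = h · cos(dip) = 37.4 × cos 50°
t = 37.4 × 0.6428 = 24.040 m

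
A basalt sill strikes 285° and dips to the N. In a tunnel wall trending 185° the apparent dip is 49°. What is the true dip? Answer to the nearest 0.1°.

β = acute angle between strike 285° and section 185° = 80°.
tan(true dip) = tan 49° / sin 80° = 1.1681
δ = arctan(1.1681) = 49.43°

49.4°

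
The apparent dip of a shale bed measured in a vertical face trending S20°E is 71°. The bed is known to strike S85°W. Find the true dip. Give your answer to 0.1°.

β = acute angle between strike S85°W and section S20°E = 75°.
tan δ = tan α / sin β = tan 71° / sin 75° = 2.9042 / 0.9659 = 3.0067
δ = arctan(3.0067) = 71.60°

71.6°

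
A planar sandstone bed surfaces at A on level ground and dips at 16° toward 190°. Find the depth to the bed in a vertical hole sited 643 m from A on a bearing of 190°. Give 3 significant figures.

184 m

The hole is directly down-dip from the outcrop, so the down-dip offset is 643 m.
Depth = down-dip offset × tan(dip) = 643.00 × tan 16° = 643.00 × 0.2867
Depth = 184.38 m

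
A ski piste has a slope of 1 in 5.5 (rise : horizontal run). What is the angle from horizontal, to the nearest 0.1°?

10.3°

tan θ = 1/5.5 = 0.1818
θ = arctan(0.1818) = 10.30°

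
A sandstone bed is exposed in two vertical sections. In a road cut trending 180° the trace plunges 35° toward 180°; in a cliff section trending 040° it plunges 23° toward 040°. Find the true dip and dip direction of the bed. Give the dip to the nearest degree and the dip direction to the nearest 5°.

The two traces are lines in the plane: v₁ = (sin 180°·cos 35°, cos 180°·cos 35°, −sin 35°), v₂ = (sin 40°·cos 23°, cos 40°·cos 23°, −sin 23°).
Cross product v₁ × v₂ gives the pole to the plane: n ∝ (0.725, -0.339, 0.485).
Dip δ = arctan(|n_h|/n_z) = arctan(0.800/0.485) = 58.8°.
Dip direction = atan2(0.725, -0.339) = 115° (azimuth of n's horizontal projection).

true dip 59°, dip direction 115°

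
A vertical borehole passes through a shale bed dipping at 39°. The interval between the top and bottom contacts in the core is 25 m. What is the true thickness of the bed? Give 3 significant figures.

19.4 m

True thickness t = h · cos(dip) = 25 × cos 39°
t = 25 × 0.7771 = 19.429 m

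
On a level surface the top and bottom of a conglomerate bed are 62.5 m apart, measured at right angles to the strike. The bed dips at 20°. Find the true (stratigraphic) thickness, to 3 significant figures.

21.4 m

True thickness t = w · sin(dip) = 62.5 × sin 20°
t = 62.5 × 0.3420 = 21.376 m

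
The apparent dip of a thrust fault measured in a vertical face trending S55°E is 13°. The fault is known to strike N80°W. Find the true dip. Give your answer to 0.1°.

28.6°

The section is 25° from the strike.
tan(true dip) = tan 13° / sin 25° = 0.5463
true dip = arctan 0.5463 = 28.65°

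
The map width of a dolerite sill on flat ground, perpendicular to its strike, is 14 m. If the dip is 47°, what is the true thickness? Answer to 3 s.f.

10.2 m

True thickness t = w · sin(dip) = 14 × sin 47°
t = 14 × 0.7314 = 10.239 m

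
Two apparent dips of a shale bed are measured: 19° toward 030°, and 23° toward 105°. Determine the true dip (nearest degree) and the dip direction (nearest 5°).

Represent each trace as a vector plunging at its apparent dip toward its trend (east-north-up frame): v₁ = (0.473, 0.819, -0.326), v₂ = (0.889, -0.238, -0.391).
The plane normal is n = v₁ × v₂ ∝ (0.398, 0.105, 0.841).
Dip δ = arctan(|n_h|/n_z) = arctan(0.411/0.841) = 26.1°.
The horizontal component of n points toward azimuth atan2(n_x, n_y) = 75°, the dip direction.

true dip 26°, dip direction 075°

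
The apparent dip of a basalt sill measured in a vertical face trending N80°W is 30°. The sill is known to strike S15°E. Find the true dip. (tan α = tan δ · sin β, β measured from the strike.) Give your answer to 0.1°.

32.5°

The section is 65° from the strike.
tan δ = tan α / sin β = tan 30° / sin 65° = 0.5774 / 0.9063 = 0.6370
true dip = arctan 0.6370 = 32.50°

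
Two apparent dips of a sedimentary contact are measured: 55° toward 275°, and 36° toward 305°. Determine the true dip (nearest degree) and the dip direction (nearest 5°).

true dip 60°, dip direction 240°

Each apparent-dip line lies in the plane. As unit vectors (x east, y north, z up), v₁ plunges 55°→275° and v₂ plunges 36°→305°.
The plane normal is n = v₁ × v₂ ∝ (-0.351, -0.207, 0.232).
Dip δ = arctan(|n_h|/n_z) = arctan(0.407/0.232) = 60.3°.
Dip direction = atan2(-0.351, -0.207) = 239° (azimuth of n's horizontal projection).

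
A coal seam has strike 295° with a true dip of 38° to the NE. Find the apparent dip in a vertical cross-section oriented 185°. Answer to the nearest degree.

The section lies 70° from the strike.
tan(apparent dip) = tan 38° · sin 70° = 0.7342
α = arctan(0.7342) = 36.28°

36°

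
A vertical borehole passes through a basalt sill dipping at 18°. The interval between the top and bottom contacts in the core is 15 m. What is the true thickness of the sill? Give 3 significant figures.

14.3 m

True thickness t = h · cos(dip) = 15 × cos 18°
t = 15 × 0.9511 = 14.266 m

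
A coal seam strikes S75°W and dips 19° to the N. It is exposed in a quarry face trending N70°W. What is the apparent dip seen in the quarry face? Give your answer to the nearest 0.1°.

The section lies 35° from the strike.
tan α = tan 19° × sin 35° = 0.3443 × 0.5736 = 0.1975
α = arctan(0.1975) = 11.17°

11.2°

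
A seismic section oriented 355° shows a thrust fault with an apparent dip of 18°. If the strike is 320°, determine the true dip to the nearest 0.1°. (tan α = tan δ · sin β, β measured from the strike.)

The section is 35° from the strike.
tan δ = tan α / sin β = tan 18° / sin 35° = 0.3249 / 0.5736 = 0.5665
true dip = arctan 0.5665 = 29.53°

29.5°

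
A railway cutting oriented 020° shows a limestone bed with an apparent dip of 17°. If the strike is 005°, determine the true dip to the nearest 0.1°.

The section is 15° from the strike.
tan δ = tan α / sin β = tan 17° / sin 15° = 0.3057 / 0.2588 = 1.1813
true dip = arctan 1.1813 = 49.75°

49.8°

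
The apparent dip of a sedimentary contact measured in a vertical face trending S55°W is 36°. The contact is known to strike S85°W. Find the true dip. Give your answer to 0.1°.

β = acute angle between strike S85°W and section S55°W = 30°.
tan(true dip) = tan 36° / sin 30° = 1.4531
δ = arctan(1.4531) = 55.46°

55.5°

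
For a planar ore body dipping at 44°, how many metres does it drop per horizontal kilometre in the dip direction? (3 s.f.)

drop per km = 1000 × tan 44° = 1000 × 0.9657

966 m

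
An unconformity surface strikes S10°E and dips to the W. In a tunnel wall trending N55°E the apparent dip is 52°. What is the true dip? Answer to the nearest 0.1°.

54.7°

The section is 65° from the strike.
tan(true dip) = tan 52° / sin 65° = 1.4123
δ = arctan(1.4123) = 54.70°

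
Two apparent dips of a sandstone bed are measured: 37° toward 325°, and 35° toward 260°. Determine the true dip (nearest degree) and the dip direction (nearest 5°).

Represent each trace as a vector plunging at its apparent dip toward its trend (east-north-up frame): v₁ = (-0.458, 0.654, -0.602), v₂ = (-0.807, -0.142, -0.574).
The plane normal is n = v₁ × v₂ ∝ (-0.461, 0.223, 0.593).
Dip δ = arctan(|n_h|/n_z) = arctan(0.512/0.593) = 40.8°.
Dip direction = azimuth of (n_x, n_y) = atan2(-0.461, 0.223) = 296°.

true dip 41°, dip direction 295°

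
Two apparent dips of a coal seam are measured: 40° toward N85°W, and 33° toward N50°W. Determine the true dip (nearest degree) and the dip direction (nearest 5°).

true dip 40°, dip direction 270°

The two traces are lines in the plane: v₁ = (sin 275°·cos 40°, cos 275°·cos 40°, −sin 40°), v₂ = (sin 310°·cos 33°, cos 310°·cos 33°, −sin 33°).
Cross product v₁ × v₂ gives the pole to the plane: n ∝ (-0.310, 0.003, 0.368).
Dip δ = arctan(|n_h|/n_z) = arctan(0.310/0.368) = 40.1°.
The horizontal component of n points toward azimuth atan2(n_x, n_y) = 270°, the dip direction.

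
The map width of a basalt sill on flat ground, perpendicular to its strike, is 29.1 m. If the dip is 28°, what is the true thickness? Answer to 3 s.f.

True thickness t = w · sin(dip) = 29.1 × sin 28°
t = 29.1 × 0.4695 = 13.662 m

13.7 m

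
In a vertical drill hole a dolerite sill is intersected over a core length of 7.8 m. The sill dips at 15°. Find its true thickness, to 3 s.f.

True thickness t = h · cos(dip) = 7.8 × cos 15°
t = 7.8 × 0.9659 = 7.534 m

7.53 m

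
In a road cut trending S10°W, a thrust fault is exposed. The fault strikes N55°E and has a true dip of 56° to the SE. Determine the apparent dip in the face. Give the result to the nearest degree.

Angle between strike (N55°E) and section (S10°W): β = 45°.
tan(apparent dip) = tan 56° · sin 45° = 1.0483
apparent dip = arctan 1.0483 = 46.35°

46°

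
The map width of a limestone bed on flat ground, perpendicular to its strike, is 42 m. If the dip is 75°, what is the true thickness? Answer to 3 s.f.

40.6 m

True thickness t = w · sin(dip) = 42 × sin 75°
t = 42 × 0.9659 = 40.569 m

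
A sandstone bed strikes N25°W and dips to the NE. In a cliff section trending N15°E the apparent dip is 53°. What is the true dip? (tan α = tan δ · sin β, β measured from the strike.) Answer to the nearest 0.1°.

β = acute angle between strike N25°W and section N15°E = 40°.
tan δ = tan α / sin β = tan 53° / sin 40° = 1.3270 / 0.6428 = 2.0645
δ = arctan(2.0645) = 64.16°

64.2°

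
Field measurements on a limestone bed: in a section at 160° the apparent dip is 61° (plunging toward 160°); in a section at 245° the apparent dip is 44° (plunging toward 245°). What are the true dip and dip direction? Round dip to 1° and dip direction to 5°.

true dip 63°, dip direction 185°

The two traces are lines in the plane: v₁ = (sin 160°·cos 61°, cos 160°·cos 61°, −sin 61°), v₂ = (sin 245°·cos 44°, cos 245°·cos 44°, −sin 44°).
The plane normal is n = v₁ × v₂ ∝ (-0.051, -0.685, 0.347).
tan δ = √(n_x²+n_y²)/n_z = 0.687/0.347, so δ = 63.2°.
Dip direction = azimuth of (n_x, n_y) = atan2(-0.051, -0.685) = 184°.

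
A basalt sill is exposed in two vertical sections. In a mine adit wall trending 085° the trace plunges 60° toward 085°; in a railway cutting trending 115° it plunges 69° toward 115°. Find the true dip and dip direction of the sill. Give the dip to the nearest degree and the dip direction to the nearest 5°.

true dip 70°, dip direction 135°

Represent each trace as a vector plunging at its apparent dip toward its trend (east-north-up frame): v₁ = (0.498, 0.044, -0.866), v₂ = (0.325, -0.151, -0.934).
The plane normal is n = v₁ × v₂ ∝ (0.172, -0.184, 0.090).
True dip = arccos(n_z / |n|) = arccos(0.3355) = 70.4°.
Dip direction = azimuth of (n_x, n_y) = atan2(0.172, -0.184) = 137°.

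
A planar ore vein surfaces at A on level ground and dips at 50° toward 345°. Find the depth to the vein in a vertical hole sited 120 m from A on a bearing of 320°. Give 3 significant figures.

The hole lies 25° from the dip direction, so the down-dip offset is 120 × cos 25° = 108.76 m.
Depth = down-dip offset × tan(dip) = 108.76 × tan 50° = 108.76 × 1.1918
Depth = 129.61 m

130 m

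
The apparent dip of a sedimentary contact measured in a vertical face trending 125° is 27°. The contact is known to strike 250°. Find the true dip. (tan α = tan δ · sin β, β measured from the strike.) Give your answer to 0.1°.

31.9°

The section is 55° from the strike.
tan δ = tan α / sin β = tan 27° / sin 55° = 0.5095 / 0.8192 = 0.6220
δ = arctan(0.6220) = 31.88°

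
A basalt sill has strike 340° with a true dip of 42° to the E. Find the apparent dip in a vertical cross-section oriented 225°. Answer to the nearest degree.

The section lies 65° from the strike.
tan α = tan 42° × sin 65° = 0.9004 × 0.9063 = 0.8160
apparent dip = arctan 0.8160 = 39.22°

39°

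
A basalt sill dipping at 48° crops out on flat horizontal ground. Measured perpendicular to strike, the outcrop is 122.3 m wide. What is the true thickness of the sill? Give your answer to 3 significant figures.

True thickness t = w · sin(dip) = 122.3 × sin 48°
t = 122.3 × 0.7431 = 90.887 m

90.9 m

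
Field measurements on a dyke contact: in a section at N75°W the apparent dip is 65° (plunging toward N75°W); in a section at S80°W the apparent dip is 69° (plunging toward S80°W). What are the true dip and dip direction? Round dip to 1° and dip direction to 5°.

The two traces are lines in the plane: v₁ = (sin 285°·cos 65°, cos 285°·cos 65°, −sin 65°), v₂ = (sin 260°·cos 69°, cos 260°·cos 69°, −sin 69°).
n = v₁ × v₂ = (-0.159, -0.061, 0.064) (taken with n_z > 0).
tan δ = √(n_x²+n_y²)/n_z = 0.170/0.064, so δ = 69.4°.
Dip direction = atan2(-0.159, -0.061) = 249° (azimuth of n's horizontal projection).

true dip 69°, dip direction 250°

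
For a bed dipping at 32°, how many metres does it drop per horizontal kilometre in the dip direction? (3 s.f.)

625 m

drop per km = 1000 × tan 32° = 1000 × 0.6249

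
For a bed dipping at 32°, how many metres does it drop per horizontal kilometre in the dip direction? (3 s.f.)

625 m

drop per km = 1000 × tan 32° = 1000 × 0.6249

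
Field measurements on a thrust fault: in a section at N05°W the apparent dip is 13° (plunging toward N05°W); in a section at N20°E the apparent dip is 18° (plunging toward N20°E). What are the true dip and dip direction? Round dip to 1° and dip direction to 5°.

Each apparent-dip line lies in the plane. As unit vectors (x east, y north, z up), v₁ plunges 13°→N05°W and v₂ plunges 18°→N20°E.
The plane normal is n = v₁ × v₂ ∝ (0.099, 0.099, 0.392).
tan δ = √(n_x²+n_y²)/n_z = 0.140/0.392, so δ = 19.7°.
The horizontal component of n points toward azimuth atan2(n_x, n_y) = 45°, the dip direction.

true dip 20°, dip direction 045°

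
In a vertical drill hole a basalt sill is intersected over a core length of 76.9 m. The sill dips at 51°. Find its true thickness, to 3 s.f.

True thickness t = h · cos(dip) = 76.9 × cos 51°
t = 76.9 × 0.6293 = 48.395 m

48.4 m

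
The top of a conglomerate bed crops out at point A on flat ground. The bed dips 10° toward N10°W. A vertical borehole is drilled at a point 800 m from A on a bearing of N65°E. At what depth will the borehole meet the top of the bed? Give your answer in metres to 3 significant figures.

The hole lies 75° from the dip direction, so the down-dip offset is 800 × cos 75° = 207.06 m.
Depth = down-dip offset × tan(dip) = 207.06 × tan 10° = 207.06 × 0.1763
Depth = 36.51 m

36.5 m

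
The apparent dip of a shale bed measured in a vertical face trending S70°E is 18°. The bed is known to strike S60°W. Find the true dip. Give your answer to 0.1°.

23.0°

The section is 50° from the strike.
tan(true dip) = tan 18° / sin 50° = 0.4242
true dip = arctan 0.4242 = 22.98°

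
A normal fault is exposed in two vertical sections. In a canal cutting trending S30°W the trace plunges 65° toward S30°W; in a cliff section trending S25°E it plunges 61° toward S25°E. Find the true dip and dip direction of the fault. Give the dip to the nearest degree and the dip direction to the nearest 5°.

The two traces are lines in the plane: v₁ = (sin 210°·cos 65°, cos 210°·cos 65°, −sin 65°), v₂ = (sin 155°·cos 61°, cos 155°·cos 61°, −sin 61°).
n = v₁ × v₂ = (-0.078, -0.371, 0.168) (taken with n_z > 0).
tan δ = √(n_x²+n_y²)/n_z = 0.379/0.168, so δ = 66.1°.
Dip direction = atan2(-0.078, -0.371) = 192° (azimuth of n's horizontal projection).

true dip 66°, dip direction 190°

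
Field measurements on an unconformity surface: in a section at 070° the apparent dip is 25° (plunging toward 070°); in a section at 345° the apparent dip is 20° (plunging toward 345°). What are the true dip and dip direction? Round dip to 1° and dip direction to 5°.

Represent each trace as a vector plunging at its apparent dip toward its trend (east-north-up frame): v₁ = (0.852, 0.310, -0.423), v₂ = (-0.243, 0.908, -0.342).
n = v₁ × v₂ = (0.278, 0.394, 0.848) (taken with n_z > 0).
True dip = arccos(n_z / |n|) = arccos(0.8695) = 29.6°.
Dip direction = azimuth of (n_x, n_y) = atan2(0.278, 0.394) = 35°.

true dip 30°, dip direction 035°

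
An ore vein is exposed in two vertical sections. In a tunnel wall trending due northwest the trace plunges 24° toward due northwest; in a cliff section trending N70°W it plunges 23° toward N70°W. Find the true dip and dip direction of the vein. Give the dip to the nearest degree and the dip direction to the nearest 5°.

true dip 24°, dip direction 310°

Each apparent-dip line lies in the plane. As unit vectors (x east, y north, z up), v₁ plunges 24°→due northwest and v₂ plunges 23°→N70°W.
n = v₁ × v₂ = (-0.124, 0.099, 0.355) (taken with n_z > 0).
tan δ = √(n_x²+n_y²)/n_z = 0.159/0.355, so δ = 24.1°.
Dip direction = azimuth of (n_x, n_y) = atan2(-0.124, 0.099) = 309°.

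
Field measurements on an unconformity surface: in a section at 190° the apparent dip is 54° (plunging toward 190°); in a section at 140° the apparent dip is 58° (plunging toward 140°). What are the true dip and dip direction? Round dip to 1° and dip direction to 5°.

Represent each trace as a vector plunging at its apparent dip toward its trend (east-north-up frame): v₁ = (-0.102, -0.579, -0.809), v₂ = (0.341, -0.406, -0.848).
The plane normal is n = v₁ × v₂ ∝ (0.162, -0.362, 0.239).
True dip = arccos(n_z / |n|) = arccos(0.5152) = 59.0°.
Dip direction = azimuth of (n_x, n_y) = atan2(0.162, -0.362) = 156°.

true dip 59°, dip direction 155°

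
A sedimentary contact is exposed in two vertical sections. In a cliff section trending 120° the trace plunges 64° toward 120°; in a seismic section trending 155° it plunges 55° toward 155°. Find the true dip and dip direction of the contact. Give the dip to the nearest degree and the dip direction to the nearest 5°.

The two traces are lines in the plane: v₁ = (sin 120°·cos 64°, cos 120°·cos 64°, −sin 64°), v₂ = (sin 155°·cos 55°, cos 155°·cos 55°, −sin 55°).
Cross product v₁ × v₂ gives the pole to the plane: n ∝ (0.288, -0.093, 0.144).
Dip δ = arctan(|n_h|/n_z) = arctan(0.302/0.144) = 64.5°.
The horizontal component of n points toward azimuth atan2(n_x, n_y) = 108°, the dip direction.

true dip 65°, dip direction 110°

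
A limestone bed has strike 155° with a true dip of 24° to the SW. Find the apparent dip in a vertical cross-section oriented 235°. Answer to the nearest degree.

24°

The strike is 155° and the section trends 235°; the acute angle between them is β = 80°.
tan(apparent dip) = tan 24° · sin 80° = 0.4385
α = arctan(0.4385) = 23.68°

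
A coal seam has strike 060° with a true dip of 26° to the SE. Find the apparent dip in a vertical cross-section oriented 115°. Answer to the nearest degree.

The section lies 55° from the strike.
tan(apparent dip) = tan 26° · sin 55° = 0.3995
apparent dip = arctan 0.3995 = 21.78°

22°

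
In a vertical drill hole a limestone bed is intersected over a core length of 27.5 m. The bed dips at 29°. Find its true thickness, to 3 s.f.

24.1 m

True thickness t = h · cos(dip) = 27.5 × cos 29°
t = 27.5 × 0.8746 = 24.052 m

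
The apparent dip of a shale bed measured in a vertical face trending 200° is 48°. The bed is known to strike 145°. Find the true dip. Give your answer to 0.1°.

53.6°

β = acute angle between strike 145° and section 200° = 55°.
tan δ = tan α / sin β = tan 48° / sin 55° = 1.1106 / 0.8192 = 1.3558
δ = arctan(1.3558) = 53.59°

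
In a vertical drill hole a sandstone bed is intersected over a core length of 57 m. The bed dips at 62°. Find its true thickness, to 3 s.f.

True thickness t = h · cos(dip) = 57 × cos 62°
t = 57 × 0.4695 = 26.760 m

26.8 m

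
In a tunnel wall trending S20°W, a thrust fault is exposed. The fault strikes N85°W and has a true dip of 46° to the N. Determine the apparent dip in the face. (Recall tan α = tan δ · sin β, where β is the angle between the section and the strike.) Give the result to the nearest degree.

45°

The strike is N85°W and the section trends S20°W; the acute angle between them is β = 75°.
tan(apparent dip) = tan 46° · sin 75° = 1.0002
α = arctan(1.0002) = 45.01°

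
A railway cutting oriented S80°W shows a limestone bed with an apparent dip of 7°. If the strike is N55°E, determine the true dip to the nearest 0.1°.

β = acute angle between strike N55°E and section S80°W = 25°.
tan δ = tan α / sin β = tan 7° / sin 25° = 0.1228 / 0.4226 = 0.2905
δ = arctan(0.2905) = 16.20°

16.2°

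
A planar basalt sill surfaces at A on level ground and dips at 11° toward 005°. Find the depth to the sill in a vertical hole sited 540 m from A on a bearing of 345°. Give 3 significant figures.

98.6 m

The hole lies 20° from the dip direction, so the down-dip offset is 540 × cos 20° = 507.43 m.
Depth = down-dip offset × tan(dip) = 507.43 × tan 11° = 507.43 × 0.1944
Depth = 98.64 m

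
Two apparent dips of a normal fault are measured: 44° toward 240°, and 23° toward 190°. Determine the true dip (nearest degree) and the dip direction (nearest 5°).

The two traces are lines in the plane: v₁ = (sin 240°·cos 44°, cos 240°·cos 44°, −sin 44°), v₂ = (sin 190°·cos 23°, cos 190°·cos 23°, −sin 23°).
Cross product v₁ × v₂ gives the pole to the plane: n ∝ (-0.489, -0.132, 0.507).
Dip δ = arctan(|n_h|/n_z) = arctan(0.507/0.507) = 45.0°.
Dip direction = atan2(-0.489, -0.132) = 255° (azimuth of n's horizontal projection).

true dip 45°, dip direction 255°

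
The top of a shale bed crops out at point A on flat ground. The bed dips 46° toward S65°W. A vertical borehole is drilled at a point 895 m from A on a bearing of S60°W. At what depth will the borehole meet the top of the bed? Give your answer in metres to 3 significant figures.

The hole lies 5° from the dip direction, so the down-dip offset is 895 × cos 5° = 891.59 m.
Depth = down-dip offset × tan(dip) = 891.59 × tan 46° = 891.59 × 1.0355
Depth = 923.27 m

923 m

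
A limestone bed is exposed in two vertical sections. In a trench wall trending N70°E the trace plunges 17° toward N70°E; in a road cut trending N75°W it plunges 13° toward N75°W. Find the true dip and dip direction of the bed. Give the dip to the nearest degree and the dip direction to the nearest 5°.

true dip 42°, dip direction 000°

The two traces are lines in the plane: v₁ = (sin 70°·cos 17°, cos 70°·cos 17°, −sin 17°), v₂ = (sin 285°·cos 13°, cos 285°·cos 13°, −sin 13°).
The plane normal is n = v₁ × v₂ ∝ (0.000, 0.477, 0.534).
tan δ = √(n_x²+n_y²)/n_z = 0.477/0.534, so δ = 41.8°.
Dip direction = azimuth of (n_x, n_y) = atan2(0.000, 0.477) = 0°.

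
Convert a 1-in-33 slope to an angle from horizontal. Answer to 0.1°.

tan θ = 1/33 = 0.0303
θ = arctan(0.0303) = 1.74°

1.7°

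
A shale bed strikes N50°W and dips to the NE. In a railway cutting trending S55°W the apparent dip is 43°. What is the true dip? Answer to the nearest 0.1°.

β = acute angle between strike N50°W and section S55°W = 75°.
tan δ = tan α / sin β = tan 43° / sin 75° = 0.9325 / 0.9659 = 0.9654
δ = arctan(0.9654) = 43.99°

44.0°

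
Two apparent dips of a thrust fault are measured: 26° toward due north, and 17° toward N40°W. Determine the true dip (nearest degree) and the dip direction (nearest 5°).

The two traces are lines in the plane: v₁ = (sin 0°·cos 26°, cos 0°·cos 26°, −sin 26°), v₂ = (sin 320°·cos 17°, cos 320°·cos 17°, −sin 17°).
n = v₁ × v₂ = (0.058, 0.269, 0.552) (taken with n_z > 0).
tan δ = √(n_x²+n_y²)/n_z = 0.276/0.552, so δ = 26.5°.
Dip direction = atan2(0.058, 0.269) = 12° (azimuth of n's horizontal projection).

true dip 27°, dip direction 010°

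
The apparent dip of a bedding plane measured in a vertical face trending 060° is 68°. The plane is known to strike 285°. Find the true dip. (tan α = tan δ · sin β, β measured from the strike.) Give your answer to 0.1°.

74.1°

β = acute angle between strike 285° and section 060° = 45°.
tan(true dip) = tan 68° / sin 45° = 3.5003
δ = arctan(3.5003) = 74.06°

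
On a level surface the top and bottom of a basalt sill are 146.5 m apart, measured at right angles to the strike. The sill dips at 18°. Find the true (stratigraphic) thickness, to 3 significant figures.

45.3 m

True thickness t = w · sin(dip) = 146.5 × sin 18°
t = 146.5 × 0.3090 = 45.271 m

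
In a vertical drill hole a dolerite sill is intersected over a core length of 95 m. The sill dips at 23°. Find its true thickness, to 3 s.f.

87.4 m

True thickness t = h · cos(dip) = 95 × cos 23°
t = 95 × 0.9205 = 87.448 m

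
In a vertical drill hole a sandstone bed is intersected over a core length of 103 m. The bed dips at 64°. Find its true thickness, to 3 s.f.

True thickness t = h · cos(dip) = 103 × cos 64°
t = 103 × 0.4384 = 45.152 m

45.2 m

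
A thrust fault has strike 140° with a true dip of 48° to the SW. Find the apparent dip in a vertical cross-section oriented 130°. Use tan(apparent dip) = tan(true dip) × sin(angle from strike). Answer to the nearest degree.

11°

Angle between strike (140°) and section (130°): β = 10°.
tan(apparent dip) = tan 48° · sin 10° = 0.1929
α = arctan(0.1929) = 10.92°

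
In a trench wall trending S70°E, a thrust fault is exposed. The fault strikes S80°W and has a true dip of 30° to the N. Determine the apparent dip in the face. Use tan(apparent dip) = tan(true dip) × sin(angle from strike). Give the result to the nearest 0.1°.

Angle between strike (S80°W) and section (S70°E): β = 30°.
tan(apparent dip) = tan 30° · sin 30° = 0.2887
apparent dip = arctan 0.2887 = 16.10°

16.1°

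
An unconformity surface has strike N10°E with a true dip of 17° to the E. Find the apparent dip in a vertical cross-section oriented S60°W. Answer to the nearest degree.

The section lies 50° from the strike.
tan(apparent dip) = tan 17° · sin 50° = 0.2342
α = arctan(0.2342) = 13.18°

13°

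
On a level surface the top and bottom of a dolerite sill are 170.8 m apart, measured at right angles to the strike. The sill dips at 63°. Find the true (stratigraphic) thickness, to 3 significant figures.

152 m

True thickness t = w · sin(dip) = 170.8 × sin 63°
t = 170.8 × 0.8910 = 152.184 m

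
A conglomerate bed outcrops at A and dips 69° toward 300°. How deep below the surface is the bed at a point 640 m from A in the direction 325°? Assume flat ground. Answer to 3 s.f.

The hole lies 25° from the dip direction, so the down-dip offset is 640 × cos 25° = 580.04 m.
Depth = down-dip offset × tan(dip) = 580.04 × tan 69° = 580.04 × 2.6051
Depth = 1511.05 m

1510 m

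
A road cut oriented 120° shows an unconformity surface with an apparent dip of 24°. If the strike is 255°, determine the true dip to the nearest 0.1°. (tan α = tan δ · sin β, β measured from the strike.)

β = acute angle between strike 255° and section 120° = 45°.
tan(true dip) = tan 24° / sin 45° = 0.6296
true dip = arctan 0.6296 = 32.20°

32.2°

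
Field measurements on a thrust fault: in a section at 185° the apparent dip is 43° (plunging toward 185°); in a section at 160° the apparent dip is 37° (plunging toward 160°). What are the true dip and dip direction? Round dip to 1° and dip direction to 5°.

Represent each trace as a vector plunging at its apparent dip toward its trend (east-north-up frame): v₁ = (-0.064, -0.729, -0.682), v₂ = (0.273, -0.750, -0.602).
The plane normal is n = v₁ × v₂ ∝ (-0.073, -0.225, 0.247).
True dip = arccos(n_z / |n|) = arccos(0.7223) = 43.8°.
The horizontal component of n points toward azimuth atan2(n_x, n_y) = 198°, the dip direction.

true dip 44°, dip direction 200°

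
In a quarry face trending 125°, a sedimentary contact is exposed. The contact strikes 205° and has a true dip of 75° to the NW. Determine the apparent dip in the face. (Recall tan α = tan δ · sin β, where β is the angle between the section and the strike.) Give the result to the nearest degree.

75°

Angle between strike (205°) and section (125°): β = 80°.
tan α = tan 75° × sin 80° = 3.7321 × 0.9848 = 3.6754
apparent dip = arctan 3.6754 = 74.78°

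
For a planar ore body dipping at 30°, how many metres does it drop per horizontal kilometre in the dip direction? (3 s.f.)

drop per km = 1000 × tan 30° = 1000 × 0.5774

577 m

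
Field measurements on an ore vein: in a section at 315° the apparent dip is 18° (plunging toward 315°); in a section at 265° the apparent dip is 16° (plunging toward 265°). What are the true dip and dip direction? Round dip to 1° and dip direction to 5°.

true dip 19°, dip direction 300°

Represent each trace as a vector plunging at its apparent dip toward its trend (east-north-up frame): v₁ = (-0.672, 0.672, -0.309), v₂ = (-0.958, -0.084, -0.276).
n = v₁ × v₂ = (-0.211, 0.111, 0.700) (taken with n_z > 0).
tan δ = √(n_x²+n_y²)/n_z = 0.238/0.700, so δ = 18.8°.
The horizontal component of n points toward azimuth atan2(n_x, n_y) = 298°, the dip direction.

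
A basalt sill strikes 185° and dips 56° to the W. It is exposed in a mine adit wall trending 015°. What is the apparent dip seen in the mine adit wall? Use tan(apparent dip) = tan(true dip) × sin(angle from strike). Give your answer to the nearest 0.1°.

The section lies 10° from the strike.
tan α = tan 56° × sin 10° = 1.4826 × 0.1736 = 0.2574
α = arctan(0.2574) = 14.44°

14.4°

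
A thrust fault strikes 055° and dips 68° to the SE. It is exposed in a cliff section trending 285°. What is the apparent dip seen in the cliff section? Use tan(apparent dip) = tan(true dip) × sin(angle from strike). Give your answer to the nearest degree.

Angle between strike (055°) and section (285°): β = 50°.
tan(apparent dip) = tan 68° · sin 50° = 1.8960
apparent dip = arctan 1.8960 = 62.19°

62°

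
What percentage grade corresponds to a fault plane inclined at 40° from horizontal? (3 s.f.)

83.9%

grade % = 100 × tan 40° = 100 × 0.8391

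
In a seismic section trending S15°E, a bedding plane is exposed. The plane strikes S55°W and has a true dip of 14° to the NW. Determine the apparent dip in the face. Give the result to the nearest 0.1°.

13.2°

The strike is S55°W and the section trends S15°E; the acute angle between them is β = 70°.
tan(apparent dip) = tan 14° · sin 70° = 0.2343
α = arctan(0.2343) = 13.19°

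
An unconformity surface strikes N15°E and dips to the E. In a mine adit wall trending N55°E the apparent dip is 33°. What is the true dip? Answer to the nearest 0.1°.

45.3°

The section is 40° from the strike.
tan(true dip) = tan 33° / sin 40° = 1.0103
δ = arctan(1.0103) = 45.29°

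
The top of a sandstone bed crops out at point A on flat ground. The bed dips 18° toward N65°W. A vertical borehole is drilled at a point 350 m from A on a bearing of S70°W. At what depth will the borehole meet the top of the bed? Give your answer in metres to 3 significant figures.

80.4 m

The hole lies 45° from the dip direction, so the down-dip offset is 350 × cos 45° = 247.49 m.
Depth = down-dip offset × tan(dip) = 247.49 × tan 18° = 247.49 × 0.3249
Depth = 80.41 m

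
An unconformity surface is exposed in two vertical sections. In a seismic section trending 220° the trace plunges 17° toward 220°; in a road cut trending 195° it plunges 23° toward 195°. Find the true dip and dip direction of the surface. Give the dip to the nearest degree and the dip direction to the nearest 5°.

Each apparent-dip line lies in the plane. As unit vectors (x east, y north, z up), v₁ plunges 17°→220° and v₂ plunges 23°→195°.
Cross product v₁ × v₂ gives the pole to the plane: n ∝ (0.026, -0.171, 0.372).
Dip δ = arctan(|n_h|/n_z) = arctan(0.173/0.372) = 24.9°.
Dip direction = azimuth of (n_x, n_y) = atan2(0.026, -0.171) = 171°.

true dip 25°, dip direction 170°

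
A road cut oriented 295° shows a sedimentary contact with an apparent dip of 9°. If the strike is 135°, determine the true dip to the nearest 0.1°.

The section is 20° from the strike.
tan(true dip) = tan 9° / sin 20° = 0.4631
δ = arctan(0.4631) = 24.85°

24.8°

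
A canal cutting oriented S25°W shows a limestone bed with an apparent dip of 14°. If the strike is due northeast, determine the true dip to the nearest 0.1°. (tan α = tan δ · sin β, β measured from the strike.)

β = acute angle between strike due northeast and section S25°W = 20°.
tan δ = tan α / sin β = tan 14° / sin 20° = 0.2493 / 0.3420 = 0.7290
true dip = arctan 0.7290 = 36.09°

36.1°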